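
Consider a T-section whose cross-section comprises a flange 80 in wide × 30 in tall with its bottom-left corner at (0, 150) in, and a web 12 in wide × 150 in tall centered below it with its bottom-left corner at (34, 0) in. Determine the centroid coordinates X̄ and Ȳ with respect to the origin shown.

X̄ = 40.00 in, Ȳ = 126.43 in

web: A = 12 × 150 = 1800.00, centroid at (40.00, 75.00).
flange: A = 80 × 30 = 2400.00, centroid at (40.00, 165.00).
ΣA = 4200.00 in², ΣAX̄ = 168000.00 in³, ΣAȲ = 531000.00 in³.
X̄ = 168000.00/4200.00 = 40.00 in; Ȳ = 531000.00/4200.00 = 126.43 in.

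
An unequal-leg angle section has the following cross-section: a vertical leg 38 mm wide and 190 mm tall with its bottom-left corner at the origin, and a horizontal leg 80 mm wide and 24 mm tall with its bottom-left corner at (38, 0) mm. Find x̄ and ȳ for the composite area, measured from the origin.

vertical leg: A = 38 × 190 = 7220.00, centroid at (19.00, 95.00).
horizontal leg: A = 80 × 24 = 1920.00, centroid at (78.00, 12.00).
ΣA = 9140.00 mm², ΣAx̄ = 286940.00 mm³, ΣAȳ = 708940.00 mm³.
x̄ = 286940.00/9140.00 = 31.39 mm; ȳ = 708940.00/9140.00 = 77.56 mm.

x̄ = 31.39 mm, ȳ = 77.56 mm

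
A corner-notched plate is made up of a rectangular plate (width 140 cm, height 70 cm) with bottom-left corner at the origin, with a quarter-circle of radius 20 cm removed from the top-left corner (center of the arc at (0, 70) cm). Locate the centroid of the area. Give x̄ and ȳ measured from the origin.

plate: A = 140 × 70 = 9800.00, centroid at (70.00, 35.00).
removed quarter-circle: A = −¼π·20² = -314.16, centroid at (8.49, 61.51).
ΣA = 9485.84 cm²
ΣAx̄ = (9800.00)(70.00) + (-314.16)(8.49) = 683333.33 cm³
ΣAȳ = (9800.00)(35.00) + (-314.16)(61.51) = 323675.52 cm³
x̄ = 683333.33 / 9485.84 = 72.04 cm
ȳ = 323675.52 / 9485.84 = 34.12 cm

x̄ = 72.04 cm, ȳ = 34.12 cm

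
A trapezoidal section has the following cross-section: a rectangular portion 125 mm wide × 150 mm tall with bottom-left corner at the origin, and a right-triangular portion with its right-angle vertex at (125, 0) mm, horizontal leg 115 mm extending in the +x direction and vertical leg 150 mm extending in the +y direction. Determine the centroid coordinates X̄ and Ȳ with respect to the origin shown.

rectangular portion: A = 125 × 150 = 18750.00, centroid at (62.50, 75.00).
triangular portion: A = ½·115·150 = 8625.00, centroid at (163.33, 50.00).
ΣA = 27375.00 mm²
ΣAX̄ = (18750.00)(62.50) + (8625.00)(163.33) = 2580625.00 mm³
ΣAȲ = (18750.00)(75.00) + (8625.00)(50.00) = 1837500.00 mm³
X̄ = 2580625.00 / 27375.00 = 94.27 mm
Ȳ = 1837500.00 / 27375.00 = 67.12 mm

X̄ = 94.27 mm, Ȳ = 67.12 mm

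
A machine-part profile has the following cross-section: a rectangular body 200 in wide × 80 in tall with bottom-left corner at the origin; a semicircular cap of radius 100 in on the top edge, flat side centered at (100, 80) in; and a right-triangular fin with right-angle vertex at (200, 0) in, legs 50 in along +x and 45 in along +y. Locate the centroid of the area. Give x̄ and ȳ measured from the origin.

rectangular body: A = 200 × 80 = 16000.00, centroid at (100.00, 40.00).
semicircular top: A = ½π·100² = 15707.96, centroid at (100.00, 122.44).
triangular fin: A = ½·50·45 = 1125.00, centroid at (216.67, 15.00).
ΣA = 32832.96 in²
ΣAx̄ = (16000.00)(100.00) + (15707.96)(100.00) + (1125.00)(216.67) = 3414546.33 in³
ΣAȳ = (16000.00)(40.00) + (15707.96)(122.44) + (1125.00)(15.00) = 2580178.73 in³
x̄ = 3414546.33 / 32832.96 = 104.00 in
ȳ = 2580178.73 / 32832.96 = 78.59 in

x̄ = 104.00 in, ȳ = 78.59 in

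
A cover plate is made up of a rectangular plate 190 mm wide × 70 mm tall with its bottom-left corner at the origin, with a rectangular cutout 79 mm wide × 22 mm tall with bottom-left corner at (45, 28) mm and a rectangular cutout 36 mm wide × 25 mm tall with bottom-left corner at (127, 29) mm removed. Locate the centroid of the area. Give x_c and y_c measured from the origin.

plate: A = 190 × 70 = 13300.00, centroid at (95.00, 35.00).
hole 1: A = −(79 × 22) = -1738.00, centroid at (84.50, 39.00).
hole 2: A = −(36 × 25) = -900.00, centroid at (145.00, 41.50).
ΣA = 10662.00 mm²
ΣAx_c = (13300.00)(95.00) + (-1738.00)(84.50) + (-900.00)(145.00) = 986139.00 mm³
ΣAy_c = (13300.00)(35.00) + (-1738.00)(39.00) + (-900.00)(41.50) = 360368.00 mm³
x_c = 986139.00 / 10662.00 = 92.49 mm
y_c = 360368.00 / 10662.00 = 33.80 mm

x_c = 92.49 mm, y_c = 33.80 mm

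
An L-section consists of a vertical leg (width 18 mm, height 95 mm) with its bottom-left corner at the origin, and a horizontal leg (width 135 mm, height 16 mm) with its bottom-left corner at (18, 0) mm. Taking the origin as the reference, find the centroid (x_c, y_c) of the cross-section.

vertical leg: A = 18 × 95 = 1710.00, centroid at (9.00, 47.50).
horizontal leg: A = 135 × 16 = 2160.00, centroid at (85.50, 8.00).
ΣA = 3870.00 mm², ΣAx_c = 200070.00 mm³, ΣAy_c = 98505.00 mm³.
x_c = 200070.00/3870.00 = 51.70 mm; y_c = 98505.00/3870.00 = 25.45 mm.

x_c = 51.70 mm, y_c = 25.45 mm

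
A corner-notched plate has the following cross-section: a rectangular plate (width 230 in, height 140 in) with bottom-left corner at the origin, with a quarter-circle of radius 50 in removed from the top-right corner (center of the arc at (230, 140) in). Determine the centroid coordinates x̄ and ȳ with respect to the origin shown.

x̄ = 108.91 in, ȳ = 66.83 in

plate: A = 230 × 140 = 32200.00, centroid at (115.00, 70.00).
removed quarter-circle: A = −¼π·50² = -1963.50, centroid at (208.78, 118.78).
ΣA = 30236.50 in², ΣAx̄ = 3293062.72 in³, ΣAȳ = 2020777.31 in³.
x̄ = 3293062.72/30236.50 = 108.91 in; ȳ = 2020777.31/30236.50 = 66.83 in.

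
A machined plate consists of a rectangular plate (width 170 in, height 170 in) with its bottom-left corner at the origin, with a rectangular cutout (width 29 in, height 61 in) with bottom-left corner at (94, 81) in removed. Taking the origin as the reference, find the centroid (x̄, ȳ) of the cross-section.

x̄ = 83.47 in, ȳ = 83.27 in

Part | A | x̄ᵢ | ȳᵢ | A·x̄ᵢ | A·ȳᵢ
plate | 28900.00 | 85.00 | 85.00 | 2456500.00 | 2456500.00
hole | -1769.00 | 108.50 | 111.50 | -191936.50 | -197243.50
Σ | 27131.00 |  |  | 2264563.50 | 2259256.50
x̄ = 2264563.50 / 27131.00 = 83.47 in
ȳ = 2259256.50 / 27131.00 = 83.27 in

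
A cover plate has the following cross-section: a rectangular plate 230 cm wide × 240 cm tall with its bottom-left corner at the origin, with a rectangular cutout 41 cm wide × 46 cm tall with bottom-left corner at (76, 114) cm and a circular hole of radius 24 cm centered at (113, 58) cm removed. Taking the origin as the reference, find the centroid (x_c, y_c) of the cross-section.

plate: A = 230 × 240 = 55200.00, centroid at (115.00, 120.00).
hole 1: A = −(41 × 46) = -1886.00, centroid at (96.50, 137.00).
hole 2: A = −π·24² = -1809.56, centroid at (113.00, 58.00).
ΣA = 51504.44 cm²
ΣAx_c = (55200.00)(115.00) + (-1886.00)(96.50) + (-1809.56)(113.00) = 5961521.02 cm³
ΣAy_c = (55200.00)(120.00) + (-1886.00)(137.00) + (-1809.56)(58.00) = 6260663.67 cm³
x_c = 5961521.02 / 51504.44 = 115.75 cm
y_c = 6260663.67 / 51504.44 = 121.56 cm

x_c = 115.75 cm, y_c = 121.56 cm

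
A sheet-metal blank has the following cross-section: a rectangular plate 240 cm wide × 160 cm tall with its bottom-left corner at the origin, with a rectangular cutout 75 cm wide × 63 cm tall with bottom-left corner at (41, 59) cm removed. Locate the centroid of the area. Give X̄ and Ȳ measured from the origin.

plate: A = 240 × 160 = 38400.00, centroid at (120.00, 80.00).
hole: A = −(75 × 63) = -4725.00, centroid at (78.50, 90.50).
ΣA = 33675.00 cm²
ΣAX̄ = (38400.00)(120.00) + (-4725.00)(78.50) = 4237087.50 cm³
ΣAȲ = (38400.00)(80.00) + (-4725.00)(90.50) = 2644387.50 cm³
X̄ = 4237087.50 / 33675.00 = 125.82 cm
Ȳ = 2644387.50 / 33675.00 = 78.53 cm

X̄ = 125.82 cm, Ȳ = 78.53 cm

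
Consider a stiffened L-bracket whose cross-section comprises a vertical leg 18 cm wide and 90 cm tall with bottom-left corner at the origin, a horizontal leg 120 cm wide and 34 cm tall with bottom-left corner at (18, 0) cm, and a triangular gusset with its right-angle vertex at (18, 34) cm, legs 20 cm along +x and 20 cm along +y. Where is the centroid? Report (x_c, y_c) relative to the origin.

vertical leg: A = 18 × 90 = 1620.00, centroid at (9.00, 45.00).
horizontal leg: A = 120 × 34 = 4080.00, centroid at (78.00, 17.00).
gusset: A = ½·20·20 = 200.00, centroid at (24.67, 40.67).
ΣA = 5900.00 cm²
ΣAx_c = (1620.00)(9.00) + (4080.00)(78.00) + (200.00)(24.67) = 337753.33 cm³
ΣAy_c = (1620.00)(45.00) + (4080.00)(17.00) + (200.00)(40.67) = 150393.33 cm³
x_c = 337753.33 / 5900.00 = 57.25 cm
y_c = 150393.33 / 5900.00 = 25.49 cm

x_c = 57.25 cm, y_c = 25.49 cm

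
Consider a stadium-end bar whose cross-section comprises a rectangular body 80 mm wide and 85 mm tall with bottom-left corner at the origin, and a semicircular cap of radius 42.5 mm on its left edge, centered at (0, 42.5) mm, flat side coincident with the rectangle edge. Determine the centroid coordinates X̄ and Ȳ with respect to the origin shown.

X̄ = 22.91 mm, Ȳ = 42.50 mm

rectangular body: A = 80 × 85 = 6800.00, centroid at (40.00, 42.50).
semicircular end: A = ½π·42.5² = 2837.25, centroid at (-18.04, 42.50).
ΣA = 9637.25 mm², ΣAX̄ = 220822.92 mm³, ΣAȲ = 409583.16 mm³.
X̄ = 220822.92/9637.25 = 22.91 mm; Ȳ = 409583.16/9637.25 = 42.50 mm.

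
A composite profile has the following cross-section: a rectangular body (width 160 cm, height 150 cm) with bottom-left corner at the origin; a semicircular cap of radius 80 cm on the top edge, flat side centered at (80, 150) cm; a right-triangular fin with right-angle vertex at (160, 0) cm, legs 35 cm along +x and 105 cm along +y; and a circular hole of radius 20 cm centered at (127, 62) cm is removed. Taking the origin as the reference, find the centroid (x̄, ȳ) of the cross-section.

x̄ = 83.16 cm, ȳ = 104.97 cm

rectangular body: A = 160 × 150 = 24000.00, centroid at (80.00, 75.00).
semicircular top: A = ½π·80² = 10053.10, centroid at (80.00, 183.95).
triangular fin: A = ½·35·105 = 1837.50, centroid at (171.67, 35.00).
hole: A = −π·20² = -1256.64, centroid at (127.00, 62.00).
ΣA = 34633.96 cm²
ΣAx̄ = (24000.00)(80.00) + (10053.10)(80.00) + (1837.50)(171.67) + (-1256.64)(127.00) = 2880092.31 cm³
ΣAȳ = (24000.00)(75.00) + (10053.10)(183.95) + (1837.50)(35.00) + (-1256.64)(62.00) = 3635698.81 cm³
x̄ = 2880092.31 / 34633.96 = 83.16 cm
ȳ = 3635698.81 / 34633.96 = 104.97 cm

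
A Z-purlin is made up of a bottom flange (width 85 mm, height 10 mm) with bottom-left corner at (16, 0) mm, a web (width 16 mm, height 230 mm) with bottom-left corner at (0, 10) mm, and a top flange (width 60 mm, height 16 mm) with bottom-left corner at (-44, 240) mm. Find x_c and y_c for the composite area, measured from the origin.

bottom flange: A = 85 × 10 = 850.00, centroid at (58.50, 5.00).
web: A = 16 × 230 = 3680.00, centroid at (8.00, 125.00).
top flange: A = 60 × 16 = 960.00, centroid at (-14.00, 248.00).
ΣA = 5490.00 mm², ΣAx_c = 65725.00 mm³, ΣAy_c = 702330.00 mm³.
x_c = 65725.00/5490.00 = 11.97 mm; y_c = 702330.00/5490.00 = 127.93 mm.

x_c = 11.97 mm, y_c = 127.93 mm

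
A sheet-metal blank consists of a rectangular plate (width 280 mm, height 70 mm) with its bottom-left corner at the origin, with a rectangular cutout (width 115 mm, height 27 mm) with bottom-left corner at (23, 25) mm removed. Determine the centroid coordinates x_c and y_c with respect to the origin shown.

Part | A | x̄ᵢ | ȳᵢ | A·x̄ᵢ | A·ȳᵢ
plate | 19600.00 | 140.00 | 35.00 | 2744000.00 | 686000.00
hole | -3105.00 | 80.50 | 38.50 | -249952.50 | -119542.50
Σ | 16495.00 |  |  | 2494047.50 | 566457.50
x_c = 2494047.50 / 16495.00 = 151.20 mm
y_c = 566457.50 / 16495.00 = 34.34 mm

x_c = 151.20 mm, y_c = 34.34 mm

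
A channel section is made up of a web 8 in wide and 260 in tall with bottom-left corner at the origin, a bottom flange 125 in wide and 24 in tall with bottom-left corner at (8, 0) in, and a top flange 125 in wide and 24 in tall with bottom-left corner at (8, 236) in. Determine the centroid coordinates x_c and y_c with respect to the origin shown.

x_c = 53.38 in, y_c = 130.00 in

web: A = 8 × 260 = 2080.00, centroid at (4.00, 130.00).
bottom flange: A = 125 × 24 = 3000.00, centroid at (70.50, 12.00).
top flange: A = 125 × 24 = 3000.00, centroid at (70.50, 248.00).
ΣA = 8080.00 in², ΣAx_c = 431320.00 in³, ΣAy_c = 1050400.00 in³.
x_c = 431320.00/8080.00 = 53.38 in; y_c = 1050400.00/8080.00 = 130.00 in.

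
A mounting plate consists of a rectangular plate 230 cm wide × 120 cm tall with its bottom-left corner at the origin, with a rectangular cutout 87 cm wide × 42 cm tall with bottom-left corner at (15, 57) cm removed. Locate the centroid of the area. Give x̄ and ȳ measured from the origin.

x̄ = 123.62 cm, ȳ = 57.25 cm

plate: A = 230 × 120 = 27600.00, centroid at (115.00, 60.00).
hole: A = −(87 × 42) = -3654.00, centroid at (58.50, 78.00).
ΣA = 23946.00 cm²
ΣAx̄ = (27600.00)(115.00) + (-3654.00)(58.50) = 2960241.00 cm³
ΣAȳ = (27600.00)(60.00) + (-3654.00)(78.00) = 1370988.00 cm³
x̄ = 2960241.00 / 23946.00 = 123.62 cm
ȳ = 1370988.00 / 23946.00 = 57.25 cm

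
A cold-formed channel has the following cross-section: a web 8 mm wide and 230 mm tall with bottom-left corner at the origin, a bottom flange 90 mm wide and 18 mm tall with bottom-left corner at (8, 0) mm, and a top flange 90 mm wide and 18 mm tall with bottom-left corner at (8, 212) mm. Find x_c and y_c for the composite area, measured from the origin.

x_c = 35.25 mm, y_c = 115.00 mm

web: A = 8 × 230 = 1840.00, centroid at (4.00, 115.00).
bottom flange: A = 90 × 18 = 1620.00, centroid at (53.00, 9.00).
top flange: A = 90 × 18 = 1620.00, centroid at (53.00, 221.00).
ΣA = 5080.00 mm²
ΣAx_c = (1840.00)(4.00) + (1620.00)(53.00) + (1620.00)(53.00) = 179080.00 mm³
ΣAy_c = (1840.00)(115.00) + (1620.00)(9.00) + (1620.00)(221.00) = 584200.00 mm³
x_c = 179080.00 / 5080.00 = 35.25 mm
y_c = 584200.00 / 5080.00 = 115.00 mm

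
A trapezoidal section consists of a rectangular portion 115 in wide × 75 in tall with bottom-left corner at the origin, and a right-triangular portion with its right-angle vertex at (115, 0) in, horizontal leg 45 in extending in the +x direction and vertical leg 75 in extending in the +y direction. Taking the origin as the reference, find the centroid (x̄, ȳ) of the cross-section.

rectangular portion: A = 115 × 75 = 8625.00, centroid at (57.50, 37.50).
triangular portion: A = ½·45·75 = 1687.50, centroid at (130.00, 25.00).
ΣA = 10312.50 in², ΣAx̄ = 715312.50 in³, ΣAȳ = 365625.00 in³.
x̄ = 715312.50/10312.50 = 69.36 in; ȳ = 365625.00/10312.50 = 35.45 in.

x̄ = 69.36 in, ȳ = 35.45 in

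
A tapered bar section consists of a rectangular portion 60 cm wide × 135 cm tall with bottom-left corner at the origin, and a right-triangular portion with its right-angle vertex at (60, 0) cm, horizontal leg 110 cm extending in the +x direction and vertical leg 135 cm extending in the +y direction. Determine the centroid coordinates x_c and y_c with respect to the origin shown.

rectangular portion: A = 60 × 135 = 8100.00, centroid at (30.00, 67.50).
triangular portion: A = ½·110·135 = 7425.00, centroid at (96.67, 45.00).
ΣA = 15525.00 cm², ΣAx_c = 960750.00 cm³, ΣAy_c = 880875.00 cm³.
x_c = 960750.00/15525.00 = 61.88 cm; y_c = 880875.00/15525.00 = 56.74 cm.

x_c = 61.88 cm, y_c = 56.74 cm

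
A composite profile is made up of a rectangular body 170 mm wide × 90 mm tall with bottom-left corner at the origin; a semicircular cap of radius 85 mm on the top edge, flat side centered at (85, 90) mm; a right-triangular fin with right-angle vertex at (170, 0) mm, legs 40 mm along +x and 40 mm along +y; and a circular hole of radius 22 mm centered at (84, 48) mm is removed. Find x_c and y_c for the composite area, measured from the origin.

rectangular body: A = 170 × 90 = 15300.00, centroid at (85.00, 45.00).
semicircular top: A = ½π·85² = 11349.00, centroid at (85.00, 126.08).
triangular fin: A = ½·40·40 = 800.00, centroid at (183.33, 13.33).
hole: A = −π·22² = -1520.53, centroid at (84.00, 48.00).
ΣA = 25928.47 mm²
ΣAx_c = (15300.00)(85.00) + (11349.00)(85.00) + (800.00)(183.33) + (-1520.53)(84.00) = 2284107.37 mm³
ΣAy_c = (15300.00)(45.00) + (11349.00)(126.08) + (800.00)(13.33) + (-1520.53)(48.00) = 2057008.16 mm³
x_c = 2284107.37 / 25928.47 = 88.09 mm
y_c = 2057008.16 / 25928.47 = 79.33 mm

x_c = 88.09 mm, y_c = 79.33 mm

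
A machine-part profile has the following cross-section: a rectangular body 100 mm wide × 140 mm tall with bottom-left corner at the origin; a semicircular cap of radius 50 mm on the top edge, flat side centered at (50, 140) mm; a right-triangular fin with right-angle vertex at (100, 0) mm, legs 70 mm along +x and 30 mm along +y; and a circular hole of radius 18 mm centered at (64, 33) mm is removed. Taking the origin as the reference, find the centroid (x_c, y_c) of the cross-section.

Part | A | x̄ᵢ | ȳᵢ | A·x̄ᵢ | A·ȳᵢ
rectangular body | 14000.00 | 50.00 | 70.00 | 700000.00 | 980000.00
semicircular top | 3926.99 | 50.00 | 161.22 | 196349.54 | 633112.05
triangular fin | 1050.00 | 123.33 | 10.00 | 129500.00 | 10500.00
hole | -1017.88 | 64.00 | 33.00 | -65144.07 | -33589.91
Σ | 17959.11 |  |  | 960705.48 | 1590022.14
x_c = 960705.48 / 17959.11 = 53.49 mm
y_c = 1590022.14 / 17959.11 = 88.54 mm

x_c = 53.49 mm, y_c = 88.54 mm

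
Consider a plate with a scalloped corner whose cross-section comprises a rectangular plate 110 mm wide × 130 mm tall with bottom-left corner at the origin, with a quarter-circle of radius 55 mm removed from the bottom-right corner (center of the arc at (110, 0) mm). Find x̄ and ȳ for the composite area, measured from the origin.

plate: A = 110 × 130 = 14300.00, centroid at (55.00, 65.00).
removed quarter-circle: A = −¼π·55² = -2375.83, centroid at (86.66, 23.34).
ΣA = 11924.17 mm²
ΣAx̄ = (14300.00)(55.00) + (-2375.83)(86.66) = 580617.09 mm³
ΣAȳ = (14300.00)(65.00) + (-2375.83)(23.34) = 874041.67 mm³
x̄ = 580617.09 / 11924.17 = 48.69 mm
ȳ = 874041.67 / 11924.17 = 73.30 mm

x̄ = 48.69 mm, ȳ = 73.30 mm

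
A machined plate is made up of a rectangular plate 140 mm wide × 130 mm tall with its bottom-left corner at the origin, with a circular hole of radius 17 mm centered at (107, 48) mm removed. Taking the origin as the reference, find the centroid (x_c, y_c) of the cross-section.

x_c = 68.06 mm, y_c = 65.89 mm

plate: A = 140 × 130 = 18200.00, centroid at (70.00, 65.00).
hole: A = −π·17² = -907.92, centroid at (107.00, 48.00).
ΣA = 17292.08 mm², ΣAx_c = 1176852.53 mm³, ΣAy_c = 1139419.83 mm³.
x_c = 1176852.53/17292.08 = 68.06 mm; y_c = 1139419.83/17292.08 = 65.89 mm.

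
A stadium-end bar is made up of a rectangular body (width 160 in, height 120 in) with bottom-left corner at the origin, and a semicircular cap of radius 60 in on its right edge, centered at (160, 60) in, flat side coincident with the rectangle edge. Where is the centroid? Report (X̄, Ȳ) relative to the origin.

X̄ = 103.99 in, Ȳ = 60.00 in

rectangular body: A = 160 × 120 = 19200.00, centroid at (80.00, 60.00).
semicircular end: A = ½π·60² = 5654.87, centroid at (185.46, 60.00).
ΣA = 24854.87 in², ΣAX̄ = 2584778.68 in³, ΣAȲ = 1491292.01 in³.
X̄ = 2584778.68/24854.87 = 103.99 in; Ȳ = 1491292.01/24854.87 = 60.00 in.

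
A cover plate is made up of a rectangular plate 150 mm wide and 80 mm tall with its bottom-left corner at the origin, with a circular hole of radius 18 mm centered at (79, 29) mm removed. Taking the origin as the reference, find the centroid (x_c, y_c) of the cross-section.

plate: A = 150 × 80 = 12000.00, centroid at (75.00, 40.00).
hole: A = −π·18² = -1017.88, centroid at (79.00, 29.00).
ΣA = 10982.12 mm², ΣAx_c = 819587.79 mm³, ΣAy_c = 450481.60 mm³.
x_c = 819587.79/10982.12 = 74.63 mm; y_c = 450481.60/10982.12 = 41.02 mm.

x_c = 74.63 mm, y_c = 41.02 mm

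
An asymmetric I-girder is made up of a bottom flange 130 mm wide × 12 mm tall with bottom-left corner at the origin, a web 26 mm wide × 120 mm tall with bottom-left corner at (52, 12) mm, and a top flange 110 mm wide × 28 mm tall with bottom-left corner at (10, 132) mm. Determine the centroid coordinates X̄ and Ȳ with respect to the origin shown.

bottom flange: A = 130 × 12 = 1560.00, centroid at (65.00, 6.00).
web: A = 26 × 120 = 3120.00, centroid at (65.00, 72.00).
top flange: A = 110 × 28 = 3080.00, centroid at (65.00, 146.00).
ΣA = 7760.00 mm², ΣAX̄ = 504400.00 mm³, ΣAȲ = 683680.00 mm³.
X̄ = 504400.00/7760.00 = 65.00 mm; Ȳ = 683680.00/7760.00 = 88.10 mm.

X̄ = 65.00 mm, Ȳ = 88.10 mm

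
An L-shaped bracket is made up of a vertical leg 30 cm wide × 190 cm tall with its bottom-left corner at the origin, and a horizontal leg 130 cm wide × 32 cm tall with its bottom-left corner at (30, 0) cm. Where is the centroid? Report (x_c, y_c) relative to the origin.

vertical leg: A = 30 × 190 = 5700.00, centroid at (15.00, 95.00).
horizontal leg: A = 130 × 32 = 4160.00, centroid at (95.00, 16.00).
ΣA = 9860.00 cm², ΣAx_c = 480700.00 cm³, ΣAy_c = 608060.00 cm³.
x_c = 480700.00/9860.00 = 48.75 cm; y_c = 608060.00/9860.00 = 61.67 cm.

x_c = 48.75 cm, y_c = 61.67 cm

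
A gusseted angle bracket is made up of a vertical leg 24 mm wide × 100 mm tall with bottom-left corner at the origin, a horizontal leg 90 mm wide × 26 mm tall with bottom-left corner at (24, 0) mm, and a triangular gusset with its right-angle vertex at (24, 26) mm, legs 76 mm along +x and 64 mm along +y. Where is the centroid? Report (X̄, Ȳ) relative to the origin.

vertical leg: A = 24 × 100 = 2400.00, centroid at (12.00, 50.00).
horizontal leg: A = 90 × 26 = 2340.00, centroid at (69.00, 13.00).
gusset: A = ½·76·64 = 2432.00, centroid at (49.33, 47.33).
ΣA = 7172.00 mm²
ΣAX̄ = (2400.00)(12.00) + (2340.00)(69.00) + (2432.00)(49.33) = 310238.67 mm³
ΣAȲ = (2400.00)(50.00) + (2340.00)(13.00) + (2432.00)(47.33) = 265534.67 mm³
X̄ = 310238.67 / 7172.00 = 43.26 mm
Ȳ = 265534.67 / 7172.00 = 37.02 mm

X̄ = 43.26 mm, Ȳ = 37.02 mm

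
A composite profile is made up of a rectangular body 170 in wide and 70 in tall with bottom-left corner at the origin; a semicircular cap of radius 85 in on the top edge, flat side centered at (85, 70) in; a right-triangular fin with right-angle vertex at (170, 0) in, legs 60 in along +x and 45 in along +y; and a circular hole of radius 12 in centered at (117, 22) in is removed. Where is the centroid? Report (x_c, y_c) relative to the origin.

x_c = 90.27 in, y_c = 67.53 in

rectangular body: A = 170 × 70 = 11900.00, centroid at (85.00, 35.00).
semicircular top: A = ½π·85² = 11349.00, centroid at (85.00, 106.08).
triangular fin: A = ½·60·45 = 1350.00, centroid at (190.00, 15.00).
hole: A = −π·12² = -452.39, centroid at (117.00, 22.00).
ΣA = 24146.61 in², ΣAx_c = 2179735.74 in³, ΣAy_c = 1630644.34 in³.
x_c = 2179735.74/24146.61 = 90.27 in; y_c = 1630644.34/24146.61 = 67.53 in.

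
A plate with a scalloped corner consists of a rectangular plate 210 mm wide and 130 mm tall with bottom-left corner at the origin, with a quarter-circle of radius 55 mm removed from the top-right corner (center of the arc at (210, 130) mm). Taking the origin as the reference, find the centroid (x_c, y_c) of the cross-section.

plate: A = 210 × 130 = 27300.00, centroid at (105.00, 65.00).
removed quarter-circle: A = −¼π·55² = -2375.83, centroid at (186.66, 106.66).
ΣA = 24924.17 mm², ΣAx_c = 2423034.15 mm³, ΣAy_c = 1521100.51 mm³.
x_c = 2423034.15/24924.17 = 97.22 mm; y_c = 1521100.51/24924.17 = 61.03 mm.

x_c = 97.22 mm, y_c = 61.03 mm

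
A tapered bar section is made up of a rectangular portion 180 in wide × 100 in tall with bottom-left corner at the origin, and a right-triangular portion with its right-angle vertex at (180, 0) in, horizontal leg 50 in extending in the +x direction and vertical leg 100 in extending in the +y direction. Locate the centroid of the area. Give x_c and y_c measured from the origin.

x_c = 103.01 in, y_c = 47.97 in

Part | A | x̄ᵢ | ȳᵢ | A·x̄ᵢ | A·ȳᵢ
rectangular portion | 18000.00 | 90.00 | 50.00 | 1620000.00 | 900000.00
triangular portion | 2500.00 | 196.67 | 33.33 | 491666.67 | 83333.33
Σ | 20500.00 |  |  | 2111666.67 | 983333.33
x_c = 2111666.67 / 20500.00 = 103.01 in
y_c = 983333.33 / 20500.00 = 47.97 in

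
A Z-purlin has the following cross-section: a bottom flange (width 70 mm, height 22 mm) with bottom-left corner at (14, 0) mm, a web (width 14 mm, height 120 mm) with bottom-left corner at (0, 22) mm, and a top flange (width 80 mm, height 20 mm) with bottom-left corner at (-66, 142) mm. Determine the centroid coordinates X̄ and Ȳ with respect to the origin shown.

X̄ = 9.46 mm, Ȳ = 82.55 mm

bottom flange: A = 70 × 22 = 1540.00, centroid at (49.00, 11.00).
web: A = 14 × 120 = 1680.00, centroid at (7.00, 82.00).
top flange: A = 80 × 20 = 1600.00, centroid at (-26.00, 152.00).
ΣA = 4820.00 mm², ΣAX̄ = 45620.00 mm³, ΣAȲ = 397900.00 mm³.
X̄ = 45620.00/4820.00 = 9.46 mm; Ȳ = 397900.00/4820.00 = 82.55 mm.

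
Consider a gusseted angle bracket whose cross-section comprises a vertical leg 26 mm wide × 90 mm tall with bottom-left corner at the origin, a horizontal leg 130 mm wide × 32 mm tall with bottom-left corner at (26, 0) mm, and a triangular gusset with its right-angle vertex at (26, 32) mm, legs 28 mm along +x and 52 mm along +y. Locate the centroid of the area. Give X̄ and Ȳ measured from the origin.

X̄ = 60.14 mm, Ȳ = 28.75 mm

vertical leg: A = 26 × 90 = 2340.00, centroid at (13.00, 45.00).
horizontal leg: A = 130 × 32 = 4160.00, centroid at (91.00, 16.00).
gusset: A = ½·28·52 = 728.00, centroid at (35.33, 49.33).
ΣA = 7228.00 mm²
ΣAX̄ = (2340.00)(13.00) + (4160.00)(91.00) + (728.00)(35.33) = 434702.67 mm³
ΣAȲ = (2340.00)(45.00) + (4160.00)(16.00) + (728.00)(49.33) = 207774.67 mm³
X̄ = 434702.67 / 7228.00 = 60.14 mm
Ȳ = 207774.67 / 7228.00 = 28.75 mm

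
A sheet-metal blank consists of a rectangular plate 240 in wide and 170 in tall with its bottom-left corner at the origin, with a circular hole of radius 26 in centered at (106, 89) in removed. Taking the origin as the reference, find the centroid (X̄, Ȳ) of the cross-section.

Part | A | x̄ᵢ | ȳᵢ | A·x̄ᵢ | A·ȳᵢ
plate | 40800.00 | 120.00 | 85.00 | 4896000.00 | 3468000.00
hole | -2123.72 | 106.00 | 89.00 | -225113.96 | -189010.78
Σ | 38676.28 |  |  | 4670886.04 | 3278989.22
X̄ = 4670886.04 / 38676.28 = 120.77 in
Ȳ = 3278989.22 / 38676.28 = 84.78 in

X̄ = 120.77 in, Ȳ = 84.78 in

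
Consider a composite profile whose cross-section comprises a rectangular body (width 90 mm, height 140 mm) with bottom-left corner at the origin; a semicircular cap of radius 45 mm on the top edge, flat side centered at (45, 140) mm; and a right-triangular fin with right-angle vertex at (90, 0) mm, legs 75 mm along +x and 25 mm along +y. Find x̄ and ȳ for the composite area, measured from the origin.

x̄ = 48.93 mm, ȳ = 83.49 mm

rectangular body: A = 90 × 140 = 12600.00, centroid at (45.00, 70.00).
semicircular top: A = ½π·45² = 3180.86, centroid at (45.00, 159.10).
triangular fin: A = ½·75·25 = 937.50, centroid at (115.00, 8.33).
ΣA = 16718.36 mm²
ΣAx̄ = (12600.00)(45.00) + (3180.86)(45.00) + (937.50)(115.00) = 817951.32 mm³
ΣAȳ = (12600.00)(70.00) + (3180.86)(159.10) + (937.50)(8.33) = 1395883.26 mm³
x̄ = 817951.32 / 16718.36 = 48.93 mm
ȳ = 1395883.26 / 16718.36 = 83.49 mm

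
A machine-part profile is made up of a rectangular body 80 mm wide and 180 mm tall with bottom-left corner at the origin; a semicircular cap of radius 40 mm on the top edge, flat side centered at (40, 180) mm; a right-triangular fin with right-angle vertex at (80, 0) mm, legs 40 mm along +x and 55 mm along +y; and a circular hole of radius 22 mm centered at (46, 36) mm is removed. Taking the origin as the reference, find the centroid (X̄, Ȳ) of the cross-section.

X̄ = 43.00 mm, Ȳ = 106.50 mm

rectangular body: A = 80 × 180 = 14400.00, centroid at (40.00, 90.00).
semicircular top: A = ½π·40² = 2513.27, centroid at (40.00, 196.98).
triangular fin: A = ½·40·55 = 1100.00, centroid at (93.33, 18.33).
hole: A = −π·22² = -1520.53, centroid at (46.00, 36.00).
ΣA = 16492.74 mm², ΣAX̄ = 709253.21 mm³, ΣAȲ = 1756483.57 mm³.
X̄ = 709253.21/16492.74 = 43.00 mm; Ȳ = 1756483.57/16492.74 = 106.50 mm.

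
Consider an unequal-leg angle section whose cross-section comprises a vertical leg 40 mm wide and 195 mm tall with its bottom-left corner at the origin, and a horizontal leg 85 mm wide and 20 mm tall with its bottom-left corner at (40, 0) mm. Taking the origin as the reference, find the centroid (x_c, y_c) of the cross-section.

x_c = 31.18 mm, y_c = 81.84 mm

Part | A | x̄ᵢ | ȳᵢ | A·x̄ᵢ | A·ȳᵢ
vertical leg | 7800.00 | 20.00 | 97.50 | 156000.00 | 760500.00
horizontal leg | 1700.00 | 82.50 | 10.00 | 140250.00 | 17000.00
Σ | 9500.00 |  |  | 296250.00 | 777500.00
x_c = 296250.00 / 9500.00 = 31.18 mm
y_c = 777500.00 / 9500.00 = 81.84 mm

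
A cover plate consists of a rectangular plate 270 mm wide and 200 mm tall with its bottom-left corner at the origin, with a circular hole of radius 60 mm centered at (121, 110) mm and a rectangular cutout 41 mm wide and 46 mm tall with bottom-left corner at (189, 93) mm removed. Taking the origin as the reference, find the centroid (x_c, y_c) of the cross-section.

x_c = 135.44 mm, y_c = 96.49 mm

plate: A = 270 × 200 = 54000.00, centroid at (135.00, 100.00).
hole 1: A = −π·60² = -11309.73, centroid at (121.00, 110.00).
hole 2: A = −(41 × 46) = -1886.00, centroid at (209.50, 116.00).
ΣA = 40804.27 mm², ΣAx_c = 5526405.24 mm³, ΣAy_c = 3937153.31 mm³.
x_c = 5526405.24/40804.27 = 135.44 mm; y_c = 3937153.31/40804.27 = 96.49 mm.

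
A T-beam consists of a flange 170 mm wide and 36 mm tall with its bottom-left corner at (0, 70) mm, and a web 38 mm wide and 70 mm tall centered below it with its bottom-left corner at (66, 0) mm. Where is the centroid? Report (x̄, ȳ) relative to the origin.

x̄ = 85.00 mm, ȳ = 71.94 mm

web: A = 38 × 70 = 2660.00, centroid at (85.00, 35.00).
flange: A = 170 × 36 = 6120.00, centroid at (85.00, 88.00).
ΣA = 8780.00 mm², ΣAx̄ = 746300.00 mm³, ΣAȳ = 631660.00 mm³.
x̄ = 746300.00/8780.00 = 85.00 mm; ȳ = 631660.00/8780.00 = 71.94 mm.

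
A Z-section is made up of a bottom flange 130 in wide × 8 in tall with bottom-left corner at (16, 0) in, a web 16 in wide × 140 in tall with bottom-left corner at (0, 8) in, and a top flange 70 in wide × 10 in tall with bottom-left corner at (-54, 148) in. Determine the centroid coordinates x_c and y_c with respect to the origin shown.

bottom flange: A = 130 × 8 = 1040.00, centroid at (81.00, 4.00).
web: A = 16 × 140 = 2240.00, centroid at (8.00, 78.00).
top flange: A = 70 × 10 = 700.00, centroid at (-19.00, 153.00).
ΣA = 3980.00 in², ΣAx_c = 88860.00 in³, ΣAy_c = 285980.00 in³.
x_c = 88860.00/3980.00 = 22.33 in; y_c = 285980.00/3980.00 = 71.85 in.

x_c = 22.33 in, y_c = 71.85 in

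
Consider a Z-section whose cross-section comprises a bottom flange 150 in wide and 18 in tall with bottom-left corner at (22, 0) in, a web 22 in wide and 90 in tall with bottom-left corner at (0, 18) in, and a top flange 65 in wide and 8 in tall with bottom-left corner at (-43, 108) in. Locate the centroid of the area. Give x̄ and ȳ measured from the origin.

x̄ = 53.50 in, ȳ = 39.86 in

Part | A | x̄ᵢ | ȳᵢ | A·x̄ᵢ | A·ȳᵢ
bottom flange | 2700.00 | 97.00 | 9.00 | 261900.00 | 24300.00
web | 1980.00 | 11.00 | 63.00 | 21780.00 | 124740.00
top flange | 520.00 | -10.50 | 112.00 | -5460.00 | 58240.00
Σ | 5200.00 |  |  | 278220.00 | 207280.00
x̄ = 278220.00 / 5200.00 = 53.50 in
ȳ = 207280.00 / 5200.00 = 39.86 in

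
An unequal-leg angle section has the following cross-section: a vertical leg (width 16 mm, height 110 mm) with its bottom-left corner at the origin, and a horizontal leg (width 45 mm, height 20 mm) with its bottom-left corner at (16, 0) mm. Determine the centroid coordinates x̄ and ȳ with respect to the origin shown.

x̄ = 18.32 mm, ȳ = 39.77 mm

vertical leg: A = 16 × 110 = 1760.00, centroid at (8.00, 55.00).
horizontal leg: A = 45 × 20 = 900.00, centroid at (38.50, 10.00).
ΣA = 2660.00 mm²
ΣAx̄ = (1760.00)(8.00) + (900.00)(38.50) = 48730.00 mm³
ΣAȳ = (1760.00)(55.00) + (900.00)(10.00) = 105800.00 mm³
x̄ = 48730.00 / 2660.00 = 18.32 mm
ȳ = 105800.00 / 2660.00 = 39.77 mm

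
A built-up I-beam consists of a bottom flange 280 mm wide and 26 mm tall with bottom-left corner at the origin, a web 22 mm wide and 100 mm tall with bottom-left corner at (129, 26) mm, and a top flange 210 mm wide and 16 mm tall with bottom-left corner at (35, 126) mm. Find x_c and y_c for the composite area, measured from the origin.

Part | A | x̄ᵢ | ȳᵢ | A·x̄ᵢ | A·ȳᵢ
bottom flange | 7280.00 | 140.00 | 13.00 | 1019200.00 | 94640.00
web | 2200.00 | 140.00 | 76.00 | 308000.00 | 167200.00
top flange | 3360.00 | 140.00 | 134.00 | 470400.00 | 450240.00
Σ | 12840.00 |  |  | 1797600.00 | 712080.00
x_c = 1797600.00 / 12840.00 = 140.00 mm
y_c = 712080.00 / 12840.00 = 55.46 mm

x_c = 140.00 mm, y_c = 55.46 mm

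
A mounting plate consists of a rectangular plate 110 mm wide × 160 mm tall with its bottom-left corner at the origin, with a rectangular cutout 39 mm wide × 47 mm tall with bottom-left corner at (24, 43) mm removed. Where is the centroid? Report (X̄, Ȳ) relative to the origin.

X̄ = 56.34 mm, Ȳ = 81.57 mm

plate: A = 110 × 160 = 17600.00, centroid at (55.00, 80.00).
hole: A = −(39 × 47) = -1833.00, centroid at (43.50, 66.50).
ΣA = 15767.00 mm²
ΣAX̄ = (17600.00)(55.00) + (-1833.00)(43.50) = 888264.50 mm³
ΣAȲ = (17600.00)(80.00) + (-1833.00)(66.50) = 1286105.50 mm³
X̄ = 888264.50 / 15767.00 = 56.34 mm
Ȳ = 1286105.50 / 15767.00 = 81.57 mm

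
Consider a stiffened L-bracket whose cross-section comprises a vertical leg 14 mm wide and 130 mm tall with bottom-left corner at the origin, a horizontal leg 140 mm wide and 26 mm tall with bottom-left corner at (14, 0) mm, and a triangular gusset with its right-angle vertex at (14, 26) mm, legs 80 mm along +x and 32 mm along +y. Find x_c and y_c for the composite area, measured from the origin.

vertical leg: A = 14 × 130 = 1820.00, centroid at (7.00, 65.00).
horizontal leg: A = 140 × 26 = 3640.00, centroid at (84.00, 13.00).
gusset: A = ½·80·32 = 1280.00, centroid at (40.67, 36.67).
ΣA = 6740.00 mm², ΣAx_c = 370553.33 mm³, ΣAy_c = 212553.33 mm³.
x_c = 370553.33/6740.00 = 54.98 mm; y_c = 212553.33/6740.00 = 31.54 mm.

x_c = 54.98 mm, y_c = 31.54 mm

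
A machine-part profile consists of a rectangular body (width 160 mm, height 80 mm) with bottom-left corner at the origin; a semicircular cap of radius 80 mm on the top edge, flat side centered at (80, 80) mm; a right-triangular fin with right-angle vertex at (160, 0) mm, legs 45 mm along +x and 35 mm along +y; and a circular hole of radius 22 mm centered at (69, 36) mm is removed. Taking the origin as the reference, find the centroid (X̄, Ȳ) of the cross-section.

rectangular body: A = 160 × 80 = 12800.00, centroid at (80.00, 40.00).
semicircular top: A = ½π·80² = 10053.10, centroid at (80.00, 113.95).
triangular fin: A = ½·45·35 = 787.50, centroid at (175.00, 11.67).
hole: A = −π·22² = -1520.53, centroid at (69.00, 36.00).
ΣA = 22120.07 mm²
ΣAX̄ = (12800.00)(80.00) + (10053.10)(80.00) + (787.50)(175.00) + (-1520.53)(69.00) = 1861143.59 mm³
ΣAȲ = (12800.00)(40.00) + (10053.10)(113.95) + (787.50)(11.67) + (-1520.53)(36.00) = 1612029.44 mm³
X̄ = 1861143.59 / 22120.07 = 84.14 mm
Ȳ = 1612029.44 / 22120.07 = 72.88 mm

X̄ = 84.14 mm, Ȳ = 72.88 mm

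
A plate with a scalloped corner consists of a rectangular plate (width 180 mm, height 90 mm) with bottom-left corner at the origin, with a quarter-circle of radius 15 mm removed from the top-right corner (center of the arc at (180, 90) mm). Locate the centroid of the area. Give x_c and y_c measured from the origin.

x_c = 89.08 mm, y_c = 44.57 mm

Part | A | x̄ᵢ | ȳᵢ | A·x̄ᵢ | A·ȳᵢ
plate | 16200.00 | 90.00 | 45.00 | 1458000.00 | 729000.00
removed quarter-circle | -176.71 | 173.63 | 83.63 | -30683.63 | -14779.31
Σ | 16023.29 |  |  | 1427316.37 | 714220.69
x_c = 1427316.37 / 16023.29 = 89.08 mm
y_c = 714220.69 / 16023.29 = 44.57 mm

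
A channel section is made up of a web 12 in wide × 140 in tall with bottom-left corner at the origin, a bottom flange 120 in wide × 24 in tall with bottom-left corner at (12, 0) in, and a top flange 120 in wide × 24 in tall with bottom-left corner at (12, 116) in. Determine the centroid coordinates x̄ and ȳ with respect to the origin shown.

web: A = 12 × 140 = 1680.00, centroid at (6.00, 70.00).
bottom flange: A = 120 × 24 = 2880.00, centroid at (72.00, 12.00).
top flange: A = 120 × 24 = 2880.00, centroid at (72.00, 128.00).
ΣA = 7440.00 in²
ΣAx̄ = (1680.00)(6.00) + (2880.00)(72.00) + (2880.00)(72.00) = 424800.00 in³
ΣAȳ = (1680.00)(70.00) + (2880.00)(12.00) + (2880.00)(128.00) = 520800.00 in³
x̄ = 424800.00 / 7440.00 = 57.10 in
ȳ = 520800.00 / 7440.00 = 70.00 in

x̄ = 57.10 in, ȳ = 70.00 in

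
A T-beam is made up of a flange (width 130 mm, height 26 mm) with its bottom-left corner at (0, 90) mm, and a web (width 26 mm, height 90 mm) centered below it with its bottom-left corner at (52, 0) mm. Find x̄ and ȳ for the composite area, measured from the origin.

web: A = 26 × 90 = 2340.00, centroid at (65.00, 45.00).
flange: A = 130 × 26 = 3380.00, centroid at (65.00, 103.00).
ΣA = 5720.00 mm²
ΣAx̄ = (2340.00)(65.00) + (3380.00)(65.00) = 371800.00 mm³
ΣAȳ = (2340.00)(45.00) + (3380.00)(103.00) = 453440.00 mm³
x̄ = 371800.00 / 5720.00 = 65.00 mm
ȳ = 453440.00 / 5720.00 = 79.27 mm

x̄ = 65.00 mm, ȳ = 79.27 mm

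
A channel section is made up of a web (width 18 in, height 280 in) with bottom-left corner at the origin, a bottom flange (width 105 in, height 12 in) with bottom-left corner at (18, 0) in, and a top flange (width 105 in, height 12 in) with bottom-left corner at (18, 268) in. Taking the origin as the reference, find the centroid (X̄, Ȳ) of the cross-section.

web: A = 18 × 280 = 5040.00, centroid at (9.00, 140.00).
bottom flange: A = 105 × 12 = 1260.00, centroid at (70.50, 6.00).
top flange: A = 105 × 12 = 1260.00, centroid at (70.50, 274.00).
ΣA = 7560.00 in², ΣAX̄ = 223020.00 in³, ΣAȲ = 1058400.00 in³.
X̄ = 223020.00/7560.00 = 29.50 in; Ȳ = 1058400.00/7560.00 = 140.00 in.

X̄ = 29.50 in, Ȳ = 140.00 in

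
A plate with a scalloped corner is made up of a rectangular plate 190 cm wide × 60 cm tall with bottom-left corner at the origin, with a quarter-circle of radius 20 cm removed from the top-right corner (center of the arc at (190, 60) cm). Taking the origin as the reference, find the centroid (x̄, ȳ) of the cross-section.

plate: A = 190 × 60 = 11400.00, centroid at (95.00, 30.00).
removed quarter-circle: A = −¼π·20² = -314.16, centroid at (181.51, 51.51).
ΣA = 11085.84 cm², ΣAx̄ = 1025976.41 cm³, ΣAȳ = 325817.11 cm³.
x̄ = 1025976.41/11085.84 = 92.55 cm; ȳ = 325817.11/11085.84 = 29.39 cm.

x̄ = 92.55 cm, ȳ = 29.39 cm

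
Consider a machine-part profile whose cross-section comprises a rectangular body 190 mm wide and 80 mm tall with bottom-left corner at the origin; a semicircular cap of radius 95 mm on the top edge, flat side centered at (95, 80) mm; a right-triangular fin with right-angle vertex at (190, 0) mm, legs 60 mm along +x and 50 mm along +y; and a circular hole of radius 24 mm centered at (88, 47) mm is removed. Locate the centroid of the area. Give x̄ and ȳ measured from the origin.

x̄ = 101.37 mm, ȳ = 77.53 mm

rectangular body: A = 190 × 80 = 15200.00, centroid at (95.00, 40.00).
semicircular top: A = ½π·95² = 14176.44, centroid at (95.00, 120.32).
triangular fin: A = ½·60·50 = 1500.00, centroid at (210.00, 16.67).
hole: A = −π·24² = -1809.56, centroid at (88.00, 47.00).
ΣA = 29066.88 mm², ΣAx̄ = 2946520.45 mm³, ΣAȳ = 2253649.08 mm³.
x̄ = 2946520.45/29066.88 = 101.37 mm; ȳ = 2253649.08/29066.88 = 77.53 mm.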